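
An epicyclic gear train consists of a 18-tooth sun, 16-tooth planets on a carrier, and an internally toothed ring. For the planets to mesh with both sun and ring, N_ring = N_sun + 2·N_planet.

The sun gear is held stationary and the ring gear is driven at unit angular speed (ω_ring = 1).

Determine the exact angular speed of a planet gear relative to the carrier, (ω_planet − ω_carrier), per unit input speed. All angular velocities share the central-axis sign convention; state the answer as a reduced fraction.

N_ring = 18 + 2·16 = 50
18(ω_s−ω_c) = −50(ω_r−ω_c),  ω_s=0, ω_r=1
18(0−ω_c) = −50(1−ω_c)  ⇒  68ω_c = 50  ⇒  ω_c = 25/34
sun–planet: 18·(0−25/34) = −16·(ω_p−ω_c)  ⇒  ω_p−ω_c = −(18/16)·(-25/34) = 225/272

225/272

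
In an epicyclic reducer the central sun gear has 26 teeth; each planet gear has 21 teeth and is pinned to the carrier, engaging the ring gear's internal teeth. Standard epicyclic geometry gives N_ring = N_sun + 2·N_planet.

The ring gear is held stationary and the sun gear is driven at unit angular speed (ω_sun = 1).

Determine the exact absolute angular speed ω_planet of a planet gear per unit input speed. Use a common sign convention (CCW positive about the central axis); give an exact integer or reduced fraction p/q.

N_ring = 26 + 2·21 = 68
26(ω_s−ω_c) = −68(ω_r−ω_c),  ω_r=0, ω_s=1
26(1−ω_c) = −68(0−ω_c)  ⇒  94ω_c = 26  ⇒  ω_c = 13/47
sun–planet: 26·(1−13/47) = −21·(ω_p−ω_c)  ⇒  ω_p−ω_c = −(26/21)·(34/47) = -884/987
ω_p = 13/47 − 884/987 = -13/21

-13/21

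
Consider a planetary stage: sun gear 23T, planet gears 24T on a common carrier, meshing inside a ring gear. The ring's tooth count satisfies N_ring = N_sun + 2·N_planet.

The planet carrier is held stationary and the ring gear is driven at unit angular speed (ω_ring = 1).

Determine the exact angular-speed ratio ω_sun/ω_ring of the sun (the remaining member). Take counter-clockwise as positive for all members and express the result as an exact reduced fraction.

N_ring = 23 + 2·24 = 71
23(ω_s−ω_c) = −71(ω_r−ω_c),  ω_c=0, ω_r=1
ω_s = 0 − (71/23)(1−0) = -71/23
ω_s/ω_r = -71/23

-71/23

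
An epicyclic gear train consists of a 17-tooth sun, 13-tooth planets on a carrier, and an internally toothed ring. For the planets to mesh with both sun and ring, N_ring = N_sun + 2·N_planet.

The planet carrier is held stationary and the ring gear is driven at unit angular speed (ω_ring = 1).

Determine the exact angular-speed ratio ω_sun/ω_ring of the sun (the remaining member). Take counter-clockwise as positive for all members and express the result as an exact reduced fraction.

N_ring = 17 + 2·13 = 43
17(ω_s−ω_c) = −43(ω_r−ω_c),  ω_c=0, ω_r=1
ω_s = 0 − (43/17)(1−0) = -43/17
ω_s/ω_r = -43/17

-43/17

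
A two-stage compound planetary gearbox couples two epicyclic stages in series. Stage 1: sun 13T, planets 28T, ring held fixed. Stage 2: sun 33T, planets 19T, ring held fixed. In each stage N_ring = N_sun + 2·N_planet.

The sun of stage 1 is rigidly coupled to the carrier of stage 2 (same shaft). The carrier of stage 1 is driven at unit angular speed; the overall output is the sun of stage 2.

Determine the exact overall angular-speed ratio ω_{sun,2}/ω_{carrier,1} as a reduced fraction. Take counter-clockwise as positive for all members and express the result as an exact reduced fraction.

Stage 1: N_ring = 13 + 2·28 = 69
Stage 1: 13(ω_s−ω_c) = −69(ω_r−ω_c),  ω_r=0, ω_c=1
Stage 1: ω_s = 1 − (69/13)(0−1) = 82/13
  ⇒ ω_s¹/ω_c¹ = 82/13
Stage 2: N_ring = 33 + 2·19 = 71
Stage 2: 33(ω_s−ω_c) = −71(ω_r−ω_c),  ω_r=0, ω_c=1
Stage 2: ω_s = 1 − (71/33)(0−1) = 104/33
  ⇒ ω_s²/ω_c² = 104/33
Coupling ω_c² = ω_s¹ ⇒ overall = 82/13 × 104/33 = 656/33

656/33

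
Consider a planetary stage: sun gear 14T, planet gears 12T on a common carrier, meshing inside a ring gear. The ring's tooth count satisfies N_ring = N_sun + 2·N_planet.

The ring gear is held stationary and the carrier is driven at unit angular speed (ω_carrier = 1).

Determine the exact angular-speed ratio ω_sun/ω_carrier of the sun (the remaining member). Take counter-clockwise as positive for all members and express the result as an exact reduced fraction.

N_ring = 14 + 2·12 = 38
14(ω_s−ω_c) = −38(ω_r−ω_c),  ω_r=0, ω_c=1
ω_s = 1 − (38/14)(0−1) = 26/7
ω_s/ω_c = 26/7

26/7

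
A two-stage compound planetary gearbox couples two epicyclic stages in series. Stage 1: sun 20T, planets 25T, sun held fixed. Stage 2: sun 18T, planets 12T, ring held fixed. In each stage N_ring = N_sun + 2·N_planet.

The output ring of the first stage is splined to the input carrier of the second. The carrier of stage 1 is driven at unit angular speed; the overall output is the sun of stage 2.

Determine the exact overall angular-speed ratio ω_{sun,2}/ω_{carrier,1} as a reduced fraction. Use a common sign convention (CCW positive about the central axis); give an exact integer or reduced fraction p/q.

30/7

Stage 1: N_ring = 20 + 2·25 = 70
Stage 1: 20(ω_s−ω_c) = −70(ω_r−ω_c),  ω_s=0, ω_c=1
Stage 1: ω_r = 1 − (20/70)(0−1) = 9/7
  ⇒ ω_r¹/ω_c¹ = 9/7
Stage 2: N_ring = 18 + 2·12 = 42
Stage 2: 18(ω_s−ω_c) = −42(ω_r−ω_c),  ω_r=0, ω_c=1
Stage 2: ω_s = 1 − (42/18)(0−1) = 10/3
  ⇒ ω_s²/ω_c² = 10/3
Coupling ω_c² = ω_r¹ ⇒ overall = 9/7 × 10/3 = 30/7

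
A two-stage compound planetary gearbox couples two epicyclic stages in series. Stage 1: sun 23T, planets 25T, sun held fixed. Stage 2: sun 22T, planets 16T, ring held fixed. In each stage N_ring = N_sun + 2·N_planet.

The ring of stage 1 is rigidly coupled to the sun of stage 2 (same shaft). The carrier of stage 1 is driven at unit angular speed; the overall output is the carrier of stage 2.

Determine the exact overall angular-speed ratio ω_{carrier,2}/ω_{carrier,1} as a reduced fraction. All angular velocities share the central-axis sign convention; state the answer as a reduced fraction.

Stage 1: N_ring = 23 + 2·25 = 73
Stage 1: 23(ω_s−ω_c) = −73(ω_r−ω_c),  ω_s=0, ω_c=1
Stage 1: ω_r = 1 − (23/73)(0−1) = 96/73
  ⇒ ω_r¹/ω_c¹ = 96/73
Stage 2: N_ring = 22 + 2·16 = 54
Stage 2: 22(ω_s−ω_c) = −54(ω_r−ω_c),  ω_r=0, ω_s=1
Stage 2: 22(1−ω_c) = −54(0−ω_c)  ⇒  76ω_c = 22  ⇒  ω_c = 11/38
  ⇒ ω_c²/ω_s² = 11/38
Coupling ω_s² = ω_r¹ ⇒ overall = 96/73 × 11/38 = 528/1387

528/1387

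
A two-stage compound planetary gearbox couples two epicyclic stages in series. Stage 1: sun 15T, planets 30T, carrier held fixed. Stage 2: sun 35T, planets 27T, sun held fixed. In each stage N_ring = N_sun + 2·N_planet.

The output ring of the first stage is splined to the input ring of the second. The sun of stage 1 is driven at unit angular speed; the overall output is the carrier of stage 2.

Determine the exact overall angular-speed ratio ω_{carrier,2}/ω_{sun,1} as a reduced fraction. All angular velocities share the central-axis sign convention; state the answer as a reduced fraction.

-89/620

Stage 1: N_ring = 15 + 2·30 = 75
Stage 1: 15(ω_s−ω_c) = −75(ω_r−ω_c),  ω_c=0, ω_s=1
Stage 1: ω_r = 0 − (15/75)(1−0) = -1/5
  ⇒ ω_r¹/ω_s¹ = -1/5
Stage 2: N_ring = 35 + 2·27 = 89
Stage 2: 35(ω_s−ω_c) = −89(ω_r−ω_c),  ω_s=0, ω_r=1
Stage 2: 35(0−ω_c) = −89(1−ω_c)  ⇒  124ω_c = 89  ⇒  ω_c = 89/124
  ⇒ ω_c²/ω_r² = 89/124
Coupling ω_r² = ω_r¹ ⇒ overall = -1/5 × 89/124 = -89/620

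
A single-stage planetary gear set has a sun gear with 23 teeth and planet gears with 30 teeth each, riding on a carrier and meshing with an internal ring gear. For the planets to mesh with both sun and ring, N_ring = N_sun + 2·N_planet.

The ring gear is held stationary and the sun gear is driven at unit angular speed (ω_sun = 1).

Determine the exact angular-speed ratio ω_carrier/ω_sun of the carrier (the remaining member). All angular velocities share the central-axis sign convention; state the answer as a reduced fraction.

23/106

N_ring = 23 + 2·30 = 83
23(ω_s−ω_c) = −83(ω_r−ω_c),  ω_r=0, ω_s=1
23(1−ω_c) = −83(0−ω_c)  ⇒  106ω_c = 23  ⇒  ω_c = 23/106
ω_c/ω_s = 23/106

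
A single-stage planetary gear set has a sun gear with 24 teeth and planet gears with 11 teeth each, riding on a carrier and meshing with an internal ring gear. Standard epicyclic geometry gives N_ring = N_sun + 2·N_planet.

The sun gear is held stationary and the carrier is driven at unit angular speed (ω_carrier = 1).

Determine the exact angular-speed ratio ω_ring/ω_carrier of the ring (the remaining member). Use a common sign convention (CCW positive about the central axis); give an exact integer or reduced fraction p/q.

N_ring = 24 + 2·11 = 46
24(ω_s−ω_c) = −46(ω_r−ω_c),  ω_s=0, ω_c=1
ω_r = 1 − (24/46)(0−1) = 35/23
ω_r/ω_c = 35/23

35/23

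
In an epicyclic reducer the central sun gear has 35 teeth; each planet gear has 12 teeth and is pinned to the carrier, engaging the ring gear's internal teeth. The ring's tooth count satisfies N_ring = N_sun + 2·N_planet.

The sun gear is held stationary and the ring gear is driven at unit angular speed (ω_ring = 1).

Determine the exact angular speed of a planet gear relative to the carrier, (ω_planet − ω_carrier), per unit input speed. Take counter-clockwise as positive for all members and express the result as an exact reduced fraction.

2065/1128

N_ring = 35 + 2·12 = 59
35(ω_s−ω_c) = −59(ω_r−ω_c),  ω_s=0, ω_r=1
35(0−ω_c) = −59(1−ω_c)  ⇒  94ω_c = 59  ⇒  ω_c = 59/94
sun–planet: 35·(0−59/94) = −12·(ω_p−ω_c)  ⇒  ω_p−ω_c = −(35/12)·(-59/94) = 2065/1128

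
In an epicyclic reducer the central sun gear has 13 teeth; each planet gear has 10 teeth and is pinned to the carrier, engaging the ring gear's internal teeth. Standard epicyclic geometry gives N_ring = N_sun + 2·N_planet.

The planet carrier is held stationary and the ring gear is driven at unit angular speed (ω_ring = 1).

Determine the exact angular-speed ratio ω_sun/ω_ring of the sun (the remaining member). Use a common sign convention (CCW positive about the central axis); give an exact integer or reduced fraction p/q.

-33/13

N_ring = 13 + 2·10 = 33
13(ω_s−ω_c) = −33(ω_r−ω_c),  ω_c=0, ω_r=1
ω_s = 0 − (33/13)(1−0) = -33/13
ω_s/ω_r = -33/13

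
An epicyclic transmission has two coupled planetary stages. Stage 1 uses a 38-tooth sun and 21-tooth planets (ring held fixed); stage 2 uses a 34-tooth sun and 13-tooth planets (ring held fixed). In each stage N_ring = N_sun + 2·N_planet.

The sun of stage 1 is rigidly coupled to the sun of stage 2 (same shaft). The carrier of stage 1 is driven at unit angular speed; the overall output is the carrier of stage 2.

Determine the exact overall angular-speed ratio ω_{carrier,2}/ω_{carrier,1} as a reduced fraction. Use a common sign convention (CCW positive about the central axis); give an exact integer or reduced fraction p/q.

1003/893

Stage 1: N_ring = 38 + 2·21 = 80
Stage 1: 38(ω_s−ω_c) = −80(ω_r−ω_c),  ω_r=0, ω_c=1
Stage 1: ω_s = 1 − (80/38)(0−1) = 59/19
  ⇒ ω_s¹/ω_c¹ = 59/19
Stage 2: N_ring = 34 + 2·13 = 60
Stage 2: 34(ω_s−ω_c) = −60(ω_r−ω_c),  ω_r=0, ω_s=1
Stage 2: 34(1−ω_c) = −60(0−ω_c)  ⇒  94ω_c = 34  ⇒  ω_c = 17/47
  ⇒ ω_c²/ω_s² = 17/47
Coupling ω_s² = ω_s¹ ⇒ overall = 59/19 × 17/47 = 1003/893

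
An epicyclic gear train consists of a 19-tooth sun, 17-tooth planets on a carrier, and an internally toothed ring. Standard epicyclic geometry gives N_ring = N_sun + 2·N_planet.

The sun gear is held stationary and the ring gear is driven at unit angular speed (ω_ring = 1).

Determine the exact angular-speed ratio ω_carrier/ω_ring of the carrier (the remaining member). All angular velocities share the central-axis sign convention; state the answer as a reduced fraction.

N_ring = 19 + 2·17 = 53
19(ω_s−ω_c) = −53(ω_r−ω_c),  ω_s=0, ω_r=1
19(0−ω_c) = −53(1−ω_c)  ⇒  72ω_c = 53  ⇒  ω_c = 53/72
ω_c/ω_r = 53/72

53/72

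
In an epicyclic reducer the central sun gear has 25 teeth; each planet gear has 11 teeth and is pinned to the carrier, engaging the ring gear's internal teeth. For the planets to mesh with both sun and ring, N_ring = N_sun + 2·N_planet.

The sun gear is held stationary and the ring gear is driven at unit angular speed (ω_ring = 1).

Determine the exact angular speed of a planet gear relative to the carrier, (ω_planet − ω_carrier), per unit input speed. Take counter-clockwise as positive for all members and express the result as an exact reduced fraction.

N_ring = 25 + 2·11 = 47
25(ω_s−ω_c) = −47(ω_r−ω_c),  ω_s=0, ω_r=1
25(0−ω_c) = −47(1−ω_c)  ⇒  72ω_c = 47  ⇒  ω_c = 47/72
sun–planet: 25·(0−47/72) = −11·(ω_p−ω_c)  ⇒  ω_p−ω_c = −(25/11)·(-47/72) = 1175/792

1175/792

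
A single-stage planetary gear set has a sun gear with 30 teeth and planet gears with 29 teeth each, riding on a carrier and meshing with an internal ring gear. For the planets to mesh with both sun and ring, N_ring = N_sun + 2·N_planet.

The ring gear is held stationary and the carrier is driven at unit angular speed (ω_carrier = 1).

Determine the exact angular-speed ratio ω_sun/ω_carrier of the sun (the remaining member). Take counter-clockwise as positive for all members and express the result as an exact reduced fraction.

N_ring = 30 + 2·29 = 88
30(ω_s−ω_c) = −88(ω_r−ω_c),  ω_r=0, ω_c=1
ω_s = 1 − (88/30)(0−1) = 59/15
ω_s/ω_c = 59/15

59/15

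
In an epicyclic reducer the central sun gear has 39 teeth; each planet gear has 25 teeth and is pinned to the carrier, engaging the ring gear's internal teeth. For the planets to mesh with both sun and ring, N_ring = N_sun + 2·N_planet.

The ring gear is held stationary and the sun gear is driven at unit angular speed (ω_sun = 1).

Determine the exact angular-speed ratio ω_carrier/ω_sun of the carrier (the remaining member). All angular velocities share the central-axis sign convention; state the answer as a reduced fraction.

N_ring = 39 + 2·25 = 89
39(ω_s−ω_c) = −89(ω_r−ω_c),  ω_r=0, ω_s=1
39(1−ω_c) = −89(0−ω_c)  ⇒  128ω_c = 39  ⇒  ω_c = 39/128
ω_c/ω_s = 39/128

39/128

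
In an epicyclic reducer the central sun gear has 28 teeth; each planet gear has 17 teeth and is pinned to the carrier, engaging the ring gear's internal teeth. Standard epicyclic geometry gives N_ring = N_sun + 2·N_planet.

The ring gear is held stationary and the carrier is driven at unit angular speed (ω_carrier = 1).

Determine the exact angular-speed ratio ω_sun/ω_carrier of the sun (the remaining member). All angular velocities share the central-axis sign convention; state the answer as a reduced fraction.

N_ring = 28 + 2·17 = 62
28(ω_s−ω_c) = −62(ω_r−ω_c),  ω_r=0, ω_c=1
ω_s = 1 − (62/28)(0−1) = 45/14
ω_s/ω_c = 45/14

45/14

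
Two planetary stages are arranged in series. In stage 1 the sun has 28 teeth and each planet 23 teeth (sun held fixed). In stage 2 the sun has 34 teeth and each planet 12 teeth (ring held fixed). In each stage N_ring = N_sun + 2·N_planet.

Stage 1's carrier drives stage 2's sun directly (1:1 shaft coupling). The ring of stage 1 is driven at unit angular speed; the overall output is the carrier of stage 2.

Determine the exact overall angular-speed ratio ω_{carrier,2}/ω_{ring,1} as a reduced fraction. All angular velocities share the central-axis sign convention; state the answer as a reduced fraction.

37/138

Stage 1: N_ring = 28 + 2·23 = 74
Stage 1: 28(ω_s−ω_c) = −74(ω_r−ω_c),  ω_s=0, ω_r=1
Stage 1: 28(0−ω_c) = −74(1−ω_c)  ⇒  102ω_c = 74  ⇒  ω_c = 37/51
  ⇒ ω_c¹/ω_r¹ = 37/51
Stage 2: N_ring = 34 + 2·12 = 58
Stage 2: 34(ω_s−ω_c) = −58(ω_r−ω_c),  ω_r=0, ω_s=1
Stage 2: 34(1−ω_c) = −58(0−ω_c)  ⇒  92ω_c = 34  ⇒  ω_c = 17/46
  ⇒ ω_c²/ω_s² = 17/46
Coupling ω_s² = ω_c¹ ⇒ overall = 37/51 × 17/46 = 37/138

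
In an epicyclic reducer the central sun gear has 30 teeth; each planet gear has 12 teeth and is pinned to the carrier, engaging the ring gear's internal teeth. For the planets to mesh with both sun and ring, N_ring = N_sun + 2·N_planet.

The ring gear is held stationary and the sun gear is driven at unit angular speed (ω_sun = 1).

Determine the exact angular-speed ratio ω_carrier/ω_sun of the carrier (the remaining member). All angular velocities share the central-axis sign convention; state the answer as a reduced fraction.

N_ring = 30 + 2·12 = 54
30(ω_s−ω_c) = −54(ω_r−ω_c),  ω_r=0, ω_s=1
30(1−ω_c) = −54(0−ω_c)  ⇒  84ω_c = 30  ⇒  ω_c = 5/14
ω_c/ω_s = 5/14

5/14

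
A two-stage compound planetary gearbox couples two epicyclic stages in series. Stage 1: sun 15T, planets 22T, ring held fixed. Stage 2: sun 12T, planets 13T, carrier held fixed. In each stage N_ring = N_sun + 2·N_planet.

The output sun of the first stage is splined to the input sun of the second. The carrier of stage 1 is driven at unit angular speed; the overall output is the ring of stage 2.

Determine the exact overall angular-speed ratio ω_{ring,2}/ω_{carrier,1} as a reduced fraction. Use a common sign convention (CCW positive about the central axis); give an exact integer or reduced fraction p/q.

-148/95

Stage 1: N_ring = 15 + 2·22 = 59
Stage 1: 15(ω_s−ω_c) = −59(ω_r−ω_c),  ω_r=0, ω_c=1
Stage 1: ω_s = 1 − (59/15)(0−1) = 74/15
  ⇒ ω_s¹/ω_c¹ = 74/15
Stage 2: N_ring = 12 + 2·13 = 38
Stage 2: 12(ω_s−ω_c) = −38(ω_r−ω_c),  ω_c=0, ω_s=1
Stage 2: ω_r = 0 − (12/38)(1−0) = -6/19
  ⇒ ω_r²/ω_s² = -6/19
Coupling ω_s² = ω_s¹ ⇒ overall = 74/15 × -6/19 = -148/95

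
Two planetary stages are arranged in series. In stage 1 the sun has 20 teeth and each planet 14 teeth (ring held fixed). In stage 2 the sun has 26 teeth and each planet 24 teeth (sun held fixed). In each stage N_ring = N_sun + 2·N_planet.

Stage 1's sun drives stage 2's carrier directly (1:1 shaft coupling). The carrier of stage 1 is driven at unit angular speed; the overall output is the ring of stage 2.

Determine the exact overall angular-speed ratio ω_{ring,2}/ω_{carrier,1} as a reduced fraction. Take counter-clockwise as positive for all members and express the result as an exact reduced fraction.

170/37

Stage 1: N_ring = 20 + 2·14 = 48
Stage 1: 20(ω_s−ω_c) = −48(ω_r−ω_c),  ω_r=0, ω_c=1
Stage 1: ω_s = 1 − (48/20)(0−1) = 17/5
  ⇒ ω_s¹/ω_c¹ = 17/5
Stage 2: N_ring = 26 + 2·24 = 74
Stage 2: 26(ω_s−ω_c) = −74(ω_r−ω_c),  ω_s=0, ω_c=1
Stage 2: ω_r = 1 − (26/74)(0−1) = 50/37
  ⇒ ω_r²/ω_c² = 50/37
Coupling ω_c² = ω_s¹ ⇒ overall = 17/5 × 50/37 = 170/37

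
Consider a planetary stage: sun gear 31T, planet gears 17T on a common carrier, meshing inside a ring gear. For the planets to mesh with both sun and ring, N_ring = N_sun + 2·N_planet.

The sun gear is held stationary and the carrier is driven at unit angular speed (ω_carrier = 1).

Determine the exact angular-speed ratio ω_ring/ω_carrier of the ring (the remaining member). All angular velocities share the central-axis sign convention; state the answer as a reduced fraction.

96/65

N_ring = 31 + 2·17 = 65
31(ω_s−ω_c) = −65(ω_r−ω_c),  ω_s=0, ω_c=1
ω_r = 1 − (31/65)(0−1) = 96/65
ω_r/ω_c = 96/65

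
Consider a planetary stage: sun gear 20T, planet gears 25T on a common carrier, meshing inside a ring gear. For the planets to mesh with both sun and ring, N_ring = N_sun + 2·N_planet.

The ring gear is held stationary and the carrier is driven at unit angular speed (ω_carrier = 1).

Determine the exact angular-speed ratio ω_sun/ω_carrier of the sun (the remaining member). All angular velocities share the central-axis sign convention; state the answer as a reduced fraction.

9/2

N_ring = 20 + 2·25 = 70
20(ω_s−ω_c) = −70(ω_r−ω_c),  ω_r=0, ω_c=1
ω_s = 1 − (70/20)(0−1) = 9/2
ω_s/ω_c = 9/2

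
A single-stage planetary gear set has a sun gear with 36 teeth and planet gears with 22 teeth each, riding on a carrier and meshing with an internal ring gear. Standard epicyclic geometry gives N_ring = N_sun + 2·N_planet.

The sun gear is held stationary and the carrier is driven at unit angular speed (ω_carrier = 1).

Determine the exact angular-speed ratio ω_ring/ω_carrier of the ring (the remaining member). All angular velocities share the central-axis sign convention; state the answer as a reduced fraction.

N_ring = 36 + 2·22 = 80
36(ω_s−ω_c) = −80(ω_r−ω_c),  ω_s=0, ω_c=1
ω_r = 1 − (36/80)(0−1) = 29/20
ω_r/ω_c = 29/20

29/20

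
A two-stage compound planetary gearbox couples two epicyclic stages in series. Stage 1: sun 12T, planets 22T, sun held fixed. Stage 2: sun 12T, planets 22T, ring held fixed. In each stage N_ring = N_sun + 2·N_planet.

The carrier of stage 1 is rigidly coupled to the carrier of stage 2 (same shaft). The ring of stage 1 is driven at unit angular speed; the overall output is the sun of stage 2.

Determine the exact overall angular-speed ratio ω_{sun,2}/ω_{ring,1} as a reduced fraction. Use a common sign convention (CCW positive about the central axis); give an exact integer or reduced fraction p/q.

14/3

Stage 1: N_ring = 12 + 2·22 = 56
Stage 1: 12(ω_s−ω_c) = −56(ω_r−ω_c),  ω_s=0, ω_r=1
Stage 1: 12(0−ω_c) = −56(1−ω_c)  ⇒  68ω_c = 56  ⇒  ω_c = 14/17
  ⇒ ω_c¹/ω_r¹ = 14/17
Stage 2: N_ring = 12 + 2·22 = 56
Stage 2: 12(ω_s−ω_c) = −56(ω_r−ω_c),  ω_r=0, ω_c=1
Stage 2: ω_s = 1 − (56/12)(0−1) = 17/3
  ⇒ ω_s²/ω_c² = 17/3
Coupling ω_c² = ω_c¹ ⇒ overall = 14/17 × 17/3 = 14/3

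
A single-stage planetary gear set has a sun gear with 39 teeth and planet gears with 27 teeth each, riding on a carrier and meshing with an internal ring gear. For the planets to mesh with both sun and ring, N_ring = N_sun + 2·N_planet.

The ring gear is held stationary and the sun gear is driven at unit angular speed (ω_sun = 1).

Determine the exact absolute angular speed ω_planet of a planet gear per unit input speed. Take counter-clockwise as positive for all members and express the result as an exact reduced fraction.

-13/18

N_ring = 39 + 2·27 = 93
39(ω_s−ω_c) = −93(ω_r−ω_c),  ω_r=0, ω_s=1
39(1−ω_c) = −93(0−ω_c)  ⇒  132ω_c = 39  ⇒  ω_c = 13/44
sun–planet: 39·(1−13/44) = −27·(ω_p−ω_c)  ⇒  ω_p−ω_c = −(39/27)·(31/44) = -403/396
ω_p = 13/44 − 403/396 = -13/18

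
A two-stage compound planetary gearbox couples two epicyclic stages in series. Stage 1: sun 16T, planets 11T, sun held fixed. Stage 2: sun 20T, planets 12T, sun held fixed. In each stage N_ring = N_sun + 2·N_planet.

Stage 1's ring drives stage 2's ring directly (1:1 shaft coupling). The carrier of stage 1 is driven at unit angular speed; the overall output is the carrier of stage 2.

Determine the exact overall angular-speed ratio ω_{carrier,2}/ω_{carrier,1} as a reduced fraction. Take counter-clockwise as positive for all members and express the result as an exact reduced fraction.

Stage 1: N_ring = 16 + 2·11 = 38
Stage 1: 16(ω_s−ω_c) = −38(ω_r−ω_c),  ω_s=0, ω_c=1
Stage 1: ω_r = 1 − (16/38)(0−1) = 27/19
  ⇒ ω_r¹/ω_c¹ = 27/19
Stage 2: N_ring = 20 + 2·12 = 44
Stage 2: 20(ω_s−ω_c) = −44(ω_r−ω_c),  ω_s=0, ω_r=1
Stage 2: 20(0−ω_c) = −44(1−ω_c)  ⇒  64ω_c = 44  ⇒  ω_c = 11/16
  ⇒ ω_c²/ω_r² = 11/16
Coupling ω_r² = ω_r¹ ⇒ overall = 27/19 × 11/16 = 297/304

297/304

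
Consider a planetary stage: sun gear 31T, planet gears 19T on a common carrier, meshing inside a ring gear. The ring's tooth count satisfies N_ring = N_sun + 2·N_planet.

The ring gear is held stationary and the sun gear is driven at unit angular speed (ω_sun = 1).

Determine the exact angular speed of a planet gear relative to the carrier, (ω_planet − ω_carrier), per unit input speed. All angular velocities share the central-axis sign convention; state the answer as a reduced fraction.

N_ring = 31 + 2·19 = 69
31(ω_s−ω_c) = −69(ω_r−ω_c),  ω_r=0, ω_s=1
31(1−ω_c) = −69(0−ω_c)  ⇒  100ω_c = 31  ⇒  ω_c = 31/100
sun–planet: 31·(1−31/100) = −19·(ω_p−ω_c)  ⇒  ω_p−ω_c = −(31/19)·(69/100) = -2139/1900

-2139/1900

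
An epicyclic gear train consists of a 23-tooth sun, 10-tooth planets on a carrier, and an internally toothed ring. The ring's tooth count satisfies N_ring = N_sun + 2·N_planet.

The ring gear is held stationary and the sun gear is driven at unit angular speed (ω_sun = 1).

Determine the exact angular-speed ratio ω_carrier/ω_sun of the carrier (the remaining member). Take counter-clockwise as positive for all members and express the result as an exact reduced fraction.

23/66

N_ring = 23 + 2·10 = 43
23(ω_s−ω_c) = −43(ω_r−ω_c),  ω_r=0, ω_s=1
23(1−ω_c) = −43(0−ω_c)  ⇒  66ω_c = 23  ⇒  ω_c = 23/66
ω_c/ω_s = 23/66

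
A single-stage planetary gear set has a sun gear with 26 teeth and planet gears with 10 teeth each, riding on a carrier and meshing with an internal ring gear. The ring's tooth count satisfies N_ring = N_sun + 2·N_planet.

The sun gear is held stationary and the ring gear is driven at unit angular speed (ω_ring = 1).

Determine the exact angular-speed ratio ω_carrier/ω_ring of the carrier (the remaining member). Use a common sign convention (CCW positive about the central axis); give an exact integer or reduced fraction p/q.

N_ring = 26 + 2·10 = 46
26(ω_s−ω_c) = −46(ω_r−ω_c),  ω_s=0, ω_r=1
26(0−ω_c) = −46(1−ω_c)  ⇒  72ω_c = 46  ⇒  ω_c = 23/36
ω_c/ω_r = 23/36

23/36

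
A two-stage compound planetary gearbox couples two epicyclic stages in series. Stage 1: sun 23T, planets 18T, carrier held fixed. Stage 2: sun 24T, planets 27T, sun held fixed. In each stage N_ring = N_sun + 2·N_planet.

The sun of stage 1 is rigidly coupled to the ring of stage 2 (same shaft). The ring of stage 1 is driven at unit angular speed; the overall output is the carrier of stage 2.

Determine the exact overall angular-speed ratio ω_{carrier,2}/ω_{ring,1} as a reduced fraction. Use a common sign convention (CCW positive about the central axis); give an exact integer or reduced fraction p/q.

Stage 1: N_ring = 23 + 2·18 = 59
Stage 1: 23(ω_s−ω_c) = −59(ω_r−ω_c),  ω_c=0, ω_r=1
Stage 1: ω_s = 0 − (59/23)(1−0) = -59/23
  ⇒ ω_s¹/ω_r¹ = -59/23
Stage 2: N_ring = 24 + 2·27 = 78
Stage 2: 24(ω_s−ω_c) = −78(ω_r−ω_c),  ω_s=0, ω_r=1
Stage 2: 24(0−ω_c) = −78(1−ω_c)  ⇒  102ω_c = 78  ⇒  ω_c = 13/17
  ⇒ ω_c²/ω_r² = 13/17
Coupling ω_r² = ω_s¹ ⇒ overall = -59/23 × 13/17 = -767/391

-767/391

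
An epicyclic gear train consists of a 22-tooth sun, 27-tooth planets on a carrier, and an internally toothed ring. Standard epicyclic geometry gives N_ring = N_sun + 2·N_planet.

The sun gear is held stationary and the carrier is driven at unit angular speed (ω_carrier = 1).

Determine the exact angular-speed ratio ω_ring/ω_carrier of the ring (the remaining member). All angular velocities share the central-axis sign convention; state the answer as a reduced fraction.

N_ring = 22 + 2·27 = 76
22(ω_s−ω_c) = −76(ω_r−ω_c),  ω_s=0, ω_c=1
ω_r = 1 − (22/76)(0−1) = 49/38
ω_r/ω_c = 49/38

49/38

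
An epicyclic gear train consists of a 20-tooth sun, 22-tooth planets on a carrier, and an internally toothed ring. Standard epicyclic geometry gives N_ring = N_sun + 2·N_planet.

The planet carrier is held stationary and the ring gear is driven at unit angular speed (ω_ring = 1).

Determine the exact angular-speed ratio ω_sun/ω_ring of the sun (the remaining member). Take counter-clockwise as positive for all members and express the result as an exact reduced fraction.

-16/5

N_ring = 20 + 2·22 = 64
20(ω_s−ω_c) = −64(ω_r−ω_c),  ω_c=0, ω_r=1
ω_s = 0 − (64/20)(1−0) = -16/5
ω_s/ω_r = -16/5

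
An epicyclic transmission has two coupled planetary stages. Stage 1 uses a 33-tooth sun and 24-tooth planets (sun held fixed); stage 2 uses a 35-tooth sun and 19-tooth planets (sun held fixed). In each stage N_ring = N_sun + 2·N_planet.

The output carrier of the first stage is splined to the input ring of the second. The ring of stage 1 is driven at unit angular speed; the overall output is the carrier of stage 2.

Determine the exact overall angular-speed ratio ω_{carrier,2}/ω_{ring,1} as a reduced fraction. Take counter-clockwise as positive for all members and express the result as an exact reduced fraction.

Stage 1: N_ring = 33 + 2·24 = 81
Stage 1: 33(ω_s−ω_c) = −81(ω_r−ω_c),  ω_s=0, ω_r=1
Stage 1: 33(0−ω_c) = −81(1−ω_c)  ⇒  114ω_c = 81  ⇒  ω_c = 27/38
  ⇒ ω_c¹/ω_r¹ = 27/38
Stage 2: N_ring = 35 + 2·19 = 73
Stage 2: 35(ω_s−ω_c) = −73(ω_r−ω_c),  ω_s=0, ω_r=1
Stage 2: 35(0−ω_c) = −73(1−ω_c)  ⇒  108ω_c = 73  ⇒  ω_c = 73/108
  ⇒ ω_c²/ω_r² = 73/108
Coupling ω_r² = ω_c¹ ⇒ overall = 27/38 × 73/108 = 73/152

73/152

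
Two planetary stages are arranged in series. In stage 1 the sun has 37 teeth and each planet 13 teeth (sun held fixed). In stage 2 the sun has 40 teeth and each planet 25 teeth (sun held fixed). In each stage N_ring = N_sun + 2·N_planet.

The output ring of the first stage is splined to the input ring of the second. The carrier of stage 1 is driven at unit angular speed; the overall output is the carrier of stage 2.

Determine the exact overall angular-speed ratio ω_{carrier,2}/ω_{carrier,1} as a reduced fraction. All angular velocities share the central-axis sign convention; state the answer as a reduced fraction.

Stage 1: N_ring = 37 + 2·13 = 63
Stage 1: 37(ω_s−ω_c) = −63(ω_r−ω_c),  ω_s=0, ω_c=1
Stage 1: ω_r = 1 − (37/63)(0−1) = 100/63
  ⇒ ω_r¹/ω_c¹ = 100/63
Stage 2: N_ring = 40 + 2·25 = 90
Stage 2: 40(ω_s−ω_c) = −90(ω_r−ω_c),  ω_s=0, ω_r=1
Stage 2: 40(0−ω_c) = −90(1−ω_c)  ⇒  130ω_c = 90  ⇒  ω_c = 9/13
  ⇒ ω_c²/ω_r² = 9/13
Coupling ω_r² = ω_r¹ ⇒ overall = 100/63 × 9/13 = 100/91

100/91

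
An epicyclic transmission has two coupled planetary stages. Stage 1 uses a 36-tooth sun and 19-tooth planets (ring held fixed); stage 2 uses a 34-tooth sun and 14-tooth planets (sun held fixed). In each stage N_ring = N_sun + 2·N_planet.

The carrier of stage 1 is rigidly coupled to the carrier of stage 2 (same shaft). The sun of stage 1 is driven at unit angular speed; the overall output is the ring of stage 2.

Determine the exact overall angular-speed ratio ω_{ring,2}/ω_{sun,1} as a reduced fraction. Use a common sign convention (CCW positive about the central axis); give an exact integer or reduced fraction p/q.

Stage 1: N_ring = 36 + 2·19 = 74
Stage 1: 36(ω_s−ω_c) = −74(ω_r−ω_c),  ω_r=0, ω_s=1
Stage 1: 36(1−ω_c) = −74(0−ω_c)  ⇒  110ω_c = 36  ⇒  ω_c = 18/55
  ⇒ ω_c¹/ω_s¹ = 18/55
Stage 2: N_ring = 34 + 2·14 = 62
Stage 2: 34(ω_s−ω_c) = −62(ω_r−ω_c),  ω_s=0, ω_c=1
Stage 2: ω_r = 1 − (34/62)(0−1) = 48/31
  ⇒ ω_r²/ω_c² = 48/31
Coupling ω_c² = ω_c¹ ⇒ overall = 18/55 × 48/31 = 864/1705

864/1705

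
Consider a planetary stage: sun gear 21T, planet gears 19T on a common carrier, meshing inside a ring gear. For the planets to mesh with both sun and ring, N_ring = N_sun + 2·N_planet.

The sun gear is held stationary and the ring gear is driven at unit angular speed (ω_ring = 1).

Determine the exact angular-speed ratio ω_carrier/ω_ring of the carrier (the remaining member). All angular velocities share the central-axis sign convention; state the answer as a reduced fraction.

59/80

N_ring = 21 + 2·19 = 59
21(ω_s−ω_c) = −59(ω_r−ω_c),  ω_s=0, ω_r=1
21(0−ω_c) = −59(1−ω_c)  ⇒  80ω_c = 59  ⇒  ω_c = 59/80
ω_c/ω_r = 59/80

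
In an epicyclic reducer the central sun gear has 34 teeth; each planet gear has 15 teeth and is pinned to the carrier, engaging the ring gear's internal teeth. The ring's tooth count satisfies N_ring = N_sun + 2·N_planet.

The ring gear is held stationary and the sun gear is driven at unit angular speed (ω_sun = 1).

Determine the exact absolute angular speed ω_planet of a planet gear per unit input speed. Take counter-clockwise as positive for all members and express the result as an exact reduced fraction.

-17/15

N_ring = 34 + 2·15 = 64
34(ω_s−ω_c) = −64(ω_r−ω_c),  ω_r=0, ω_s=1
34(1−ω_c) = −64(0−ω_c)  ⇒  98ω_c = 34  ⇒  ω_c = 17/49
sun–planet: 34·(1−17/49) = −15·(ω_p−ω_c)  ⇒  ω_p−ω_c = −(34/15)·(32/49) = -1088/735
ω_p = 17/49 − 1088/735 = -17/15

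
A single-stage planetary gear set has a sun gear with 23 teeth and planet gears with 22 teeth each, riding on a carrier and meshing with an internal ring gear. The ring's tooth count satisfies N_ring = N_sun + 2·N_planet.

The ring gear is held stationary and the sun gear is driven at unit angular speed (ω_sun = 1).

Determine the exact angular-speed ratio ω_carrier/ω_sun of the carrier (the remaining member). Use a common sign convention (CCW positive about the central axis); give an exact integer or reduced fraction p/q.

N_ring = 23 + 2·22 = 67
23(ω_s−ω_c) = −67(ω_r−ω_c),  ω_r=0, ω_s=1
23(1−ω_c) = −67(0−ω_c)  ⇒  90ω_c = 23  ⇒  ω_c = 23/90
ω_c/ω_s = 23/90

23/90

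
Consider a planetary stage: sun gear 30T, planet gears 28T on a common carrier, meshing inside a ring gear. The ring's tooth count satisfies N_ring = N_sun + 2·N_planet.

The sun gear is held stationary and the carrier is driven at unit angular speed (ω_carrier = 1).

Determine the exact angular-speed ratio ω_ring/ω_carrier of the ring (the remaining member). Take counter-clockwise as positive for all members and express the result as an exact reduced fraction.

58/43

N_ring = 30 + 2·28 = 86
30(ω_s−ω_c) = −86(ω_r−ω_c),  ω_s=0, ω_c=1
ω_r = 1 − (30/86)(0−1) = 58/43
ω_r/ω_c = 58/43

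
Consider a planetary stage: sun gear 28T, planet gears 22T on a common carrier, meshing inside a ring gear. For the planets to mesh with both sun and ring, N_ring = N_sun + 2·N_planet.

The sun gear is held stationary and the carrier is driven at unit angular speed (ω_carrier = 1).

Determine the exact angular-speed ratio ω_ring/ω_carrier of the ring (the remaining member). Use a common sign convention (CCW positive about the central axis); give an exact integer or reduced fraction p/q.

N_ring = 28 + 2·22 = 72
28(ω_s−ω_c) = −72(ω_r−ω_c),  ω_s=0, ω_c=1
ω_r = 1 − (28/72)(0−1) = 25/18
ω_r/ω_c = 25/18

25/18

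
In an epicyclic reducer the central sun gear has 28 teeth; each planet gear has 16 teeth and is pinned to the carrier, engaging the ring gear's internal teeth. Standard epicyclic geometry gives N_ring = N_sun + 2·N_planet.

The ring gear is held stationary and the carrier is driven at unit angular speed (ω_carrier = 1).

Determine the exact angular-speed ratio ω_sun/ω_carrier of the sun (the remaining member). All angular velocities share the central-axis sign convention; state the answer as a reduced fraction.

N_ring = 28 + 2·16 = 60
28(ω_s−ω_c) = −60(ω_r−ω_c),  ω_r=0, ω_c=1
ω_s = 1 − (60/28)(0−1) = 22/7
ω_s/ω_c = 22/7

22/7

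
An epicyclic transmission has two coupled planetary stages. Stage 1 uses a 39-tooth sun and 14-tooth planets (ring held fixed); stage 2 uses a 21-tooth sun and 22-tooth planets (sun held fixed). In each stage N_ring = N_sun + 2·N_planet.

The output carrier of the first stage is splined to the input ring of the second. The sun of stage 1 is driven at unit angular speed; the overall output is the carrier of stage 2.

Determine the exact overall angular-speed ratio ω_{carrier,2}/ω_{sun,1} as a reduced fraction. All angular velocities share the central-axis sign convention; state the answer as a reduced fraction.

Stage 1: N_ring = 39 + 2·14 = 67
Stage 1: 39(ω_s−ω_c) = −67(ω_r−ω_c),  ω_r=0, ω_s=1
Stage 1: 39(1−ω_c) = −67(0−ω_c)  ⇒  106ω_c = 39  ⇒  ω_c = 39/106
  ⇒ ω_c¹/ω_s¹ = 39/106
Stage 2: N_ring = 21 + 2·22 = 65
Stage 2: 21(ω_s−ω_c) = −65(ω_r−ω_c),  ω_s=0, ω_r=1
Stage 2: 21(0−ω_c) = −65(1−ω_c)  ⇒  86ω_c = 65  ⇒  ω_c = 65/86
  ⇒ ω_c²/ω_r² = 65/86
Coupling ω_r² = ω_c¹ ⇒ overall = 39/106 × 65/86 = 2535/9116

2535/9116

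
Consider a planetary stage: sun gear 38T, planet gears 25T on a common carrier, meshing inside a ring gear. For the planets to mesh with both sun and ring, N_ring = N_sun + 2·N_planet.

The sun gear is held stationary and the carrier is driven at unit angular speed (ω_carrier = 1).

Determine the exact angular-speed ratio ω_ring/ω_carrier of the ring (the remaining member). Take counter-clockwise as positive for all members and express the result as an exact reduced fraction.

N_ring = 38 + 2·25 = 88
38(ω_s−ω_c) = −88(ω_r−ω_c),  ω_s=0, ω_c=1
ω_r = 1 − (38/88)(0−1) = 63/44
ω_r/ω_c = 63/44

63/44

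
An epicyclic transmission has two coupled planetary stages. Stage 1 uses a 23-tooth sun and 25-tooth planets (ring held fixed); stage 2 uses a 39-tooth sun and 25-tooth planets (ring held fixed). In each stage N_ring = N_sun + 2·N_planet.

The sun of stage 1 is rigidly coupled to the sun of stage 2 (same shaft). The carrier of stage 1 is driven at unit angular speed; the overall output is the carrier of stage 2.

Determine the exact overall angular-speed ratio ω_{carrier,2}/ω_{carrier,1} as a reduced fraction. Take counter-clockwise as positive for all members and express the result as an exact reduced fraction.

Stage 1: N_ring = 23 + 2·25 = 73
Stage 1: 23(ω_s−ω_c) = −73(ω_r−ω_c),  ω_r=0, ω_c=1
Stage 1: ω_s = 1 − (73/23)(0−1) = 96/23
  ⇒ ω_s¹/ω_c¹ = 96/23
Stage 2: N_ring = 39 + 2·25 = 89
Stage 2: 39(ω_s−ω_c) = −89(ω_r−ω_c),  ω_r=0, ω_s=1
Stage 2: 39(1−ω_c) = −89(0−ω_c)  ⇒  128ω_c = 39  ⇒  ω_c = 39/128
  ⇒ ω_c²/ω_s² = 39/128
Coupling ω_s² = ω_s¹ ⇒ overall = 96/23 × 39/128 = 117/92

117/92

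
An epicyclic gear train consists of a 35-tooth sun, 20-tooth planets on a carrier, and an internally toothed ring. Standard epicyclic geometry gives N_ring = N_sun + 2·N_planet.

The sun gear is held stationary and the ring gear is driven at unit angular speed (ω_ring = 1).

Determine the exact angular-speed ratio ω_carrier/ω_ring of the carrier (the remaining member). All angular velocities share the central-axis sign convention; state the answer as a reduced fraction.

15/22

N_ring = 35 + 2·20 = 75
35(ω_s−ω_c) = −75(ω_r−ω_c),  ω_s=0, ω_r=1
35(0−ω_c) = −75(1−ω_c)  ⇒  110ω_c = 75  ⇒  ω_c = 15/22
ω_c/ω_r = 15/22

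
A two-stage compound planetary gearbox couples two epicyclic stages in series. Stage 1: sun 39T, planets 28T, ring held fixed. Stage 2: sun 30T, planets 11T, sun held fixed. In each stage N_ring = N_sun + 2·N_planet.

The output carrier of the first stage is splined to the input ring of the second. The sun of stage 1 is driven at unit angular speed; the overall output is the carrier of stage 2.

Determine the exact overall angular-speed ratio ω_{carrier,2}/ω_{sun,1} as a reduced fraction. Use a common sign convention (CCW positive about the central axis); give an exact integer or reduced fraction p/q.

Stage 1: N_ring = 39 + 2·28 = 95
Stage 1: 39(ω_s−ω_c) = −95(ω_r−ω_c),  ω_r=0, ω_s=1
Stage 1: 39(1−ω_c) = −95(0−ω_c)  ⇒  134ω_c = 39  ⇒  ω_c = 39/134
  ⇒ ω_c¹/ω_s¹ = 39/134
Stage 2: N_ring = 30 + 2·11 = 52
Stage 2: 30(ω_s−ω_c) = −52(ω_r−ω_c),  ω_s=0, ω_r=1
Stage 2: 30(0−ω_c) = −52(1−ω_c)  ⇒  82ω_c = 52  ⇒  ω_c = 26/41
  ⇒ ω_c²/ω_r² = 26/41
Coupling ω_r² = ω_c¹ ⇒ overall = 39/134 × 26/41 = 507/2747

507/2747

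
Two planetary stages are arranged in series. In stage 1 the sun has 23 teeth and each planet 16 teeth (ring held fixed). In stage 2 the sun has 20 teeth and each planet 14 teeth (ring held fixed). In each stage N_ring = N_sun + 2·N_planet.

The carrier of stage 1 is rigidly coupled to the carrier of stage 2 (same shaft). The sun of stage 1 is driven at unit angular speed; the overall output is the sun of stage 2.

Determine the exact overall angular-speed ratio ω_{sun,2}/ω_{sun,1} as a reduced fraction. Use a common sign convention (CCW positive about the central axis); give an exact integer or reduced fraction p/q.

Stage 1: N_ring = 23 + 2·16 = 55
Stage 1: 23(ω_s−ω_c) = −55(ω_r−ω_c),  ω_r=0, ω_s=1
Stage 1: 23(1−ω_c) = −55(0−ω_c)  ⇒  78ω_c = 23  ⇒  ω_c = 23/78
  ⇒ ω_c¹/ω_s¹ = 23/78
Stage 2: N_ring = 20 + 2·14 = 48
Stage 2: 20(ω_s−ω_c) = −48(ω_r−ω_c),  ω_r=0, ω_c=1
Stage 2: ω_s = 1 − (48/20)(0−1) = 17/5
  ⇒ ω_s²/ω_c² = 17/5
Coupling ω_c² = ω_c¹ ⇒ overall = 23/78 × 17/5 = 391/390

391/390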